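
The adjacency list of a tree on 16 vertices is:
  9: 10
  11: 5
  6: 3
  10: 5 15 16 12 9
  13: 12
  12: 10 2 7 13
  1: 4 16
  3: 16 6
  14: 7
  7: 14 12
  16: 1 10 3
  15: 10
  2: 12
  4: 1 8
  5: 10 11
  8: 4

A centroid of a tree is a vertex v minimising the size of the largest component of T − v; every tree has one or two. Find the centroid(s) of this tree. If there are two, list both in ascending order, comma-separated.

10

Removing 10 splits the tree into components of sizes 6, 5, 2, 1, 1; the largest is 6 ≤ ⌊16/2⌋ = 8.
Every other node leaves some component of size > 8, so the centroid is unique.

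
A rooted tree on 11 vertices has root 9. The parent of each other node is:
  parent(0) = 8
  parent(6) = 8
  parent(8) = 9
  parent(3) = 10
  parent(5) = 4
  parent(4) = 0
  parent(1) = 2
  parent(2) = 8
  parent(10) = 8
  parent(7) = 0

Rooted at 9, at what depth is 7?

3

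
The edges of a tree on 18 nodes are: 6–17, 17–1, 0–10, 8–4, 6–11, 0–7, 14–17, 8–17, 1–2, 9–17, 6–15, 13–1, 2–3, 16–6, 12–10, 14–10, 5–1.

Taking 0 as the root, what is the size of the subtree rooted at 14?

14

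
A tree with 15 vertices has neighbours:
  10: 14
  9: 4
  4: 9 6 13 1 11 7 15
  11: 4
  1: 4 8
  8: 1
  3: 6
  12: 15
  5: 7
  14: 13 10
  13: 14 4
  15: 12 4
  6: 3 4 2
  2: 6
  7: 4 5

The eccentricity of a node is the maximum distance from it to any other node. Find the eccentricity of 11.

Distances from 11 peak at 4, attained at 10.
11-4-13-14-10

4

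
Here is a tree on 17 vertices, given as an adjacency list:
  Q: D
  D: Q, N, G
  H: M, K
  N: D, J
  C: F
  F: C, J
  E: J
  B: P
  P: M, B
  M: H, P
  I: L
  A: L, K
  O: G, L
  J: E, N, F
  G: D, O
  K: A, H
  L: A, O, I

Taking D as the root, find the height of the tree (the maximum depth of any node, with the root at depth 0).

The longest root-to-leaf path is D-G-O-L-A-K-H-M-P-B (9 edges).

9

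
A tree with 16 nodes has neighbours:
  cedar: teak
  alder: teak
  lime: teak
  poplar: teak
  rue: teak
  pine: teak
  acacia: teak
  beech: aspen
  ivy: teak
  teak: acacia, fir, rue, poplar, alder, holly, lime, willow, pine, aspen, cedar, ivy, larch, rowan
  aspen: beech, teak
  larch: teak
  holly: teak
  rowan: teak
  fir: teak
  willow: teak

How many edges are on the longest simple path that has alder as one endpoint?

3

A farthest node from alder is beech.
The path alder-teak-aspen-beech has 3 edges.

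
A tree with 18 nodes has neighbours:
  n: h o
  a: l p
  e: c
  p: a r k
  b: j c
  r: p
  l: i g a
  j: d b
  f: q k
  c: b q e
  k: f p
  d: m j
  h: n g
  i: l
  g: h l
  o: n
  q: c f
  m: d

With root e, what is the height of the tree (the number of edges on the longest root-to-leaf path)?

11

The longest root-to-leaf path is e → c → q → f → k → p → a → l → g → h → n → o (11 edges).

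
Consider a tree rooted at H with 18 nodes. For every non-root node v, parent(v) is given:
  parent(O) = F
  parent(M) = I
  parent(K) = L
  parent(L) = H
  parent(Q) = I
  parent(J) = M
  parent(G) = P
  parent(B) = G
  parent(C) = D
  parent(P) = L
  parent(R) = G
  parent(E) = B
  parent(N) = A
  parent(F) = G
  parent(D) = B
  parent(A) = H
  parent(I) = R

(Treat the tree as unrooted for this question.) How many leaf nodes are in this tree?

7

The leaves are C, E, J, K, N, O, Q.
That is 7 leaves.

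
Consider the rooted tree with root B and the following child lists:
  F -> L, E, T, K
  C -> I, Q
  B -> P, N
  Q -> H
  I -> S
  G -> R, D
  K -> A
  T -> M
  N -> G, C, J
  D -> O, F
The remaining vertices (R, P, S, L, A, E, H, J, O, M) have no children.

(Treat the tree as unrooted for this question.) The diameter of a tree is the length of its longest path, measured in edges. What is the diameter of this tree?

BFS from S reaches A last, at distance 8; BFS from A confirms no node is farther.
Path: S–I–C–N–G–D–F–K–A.

8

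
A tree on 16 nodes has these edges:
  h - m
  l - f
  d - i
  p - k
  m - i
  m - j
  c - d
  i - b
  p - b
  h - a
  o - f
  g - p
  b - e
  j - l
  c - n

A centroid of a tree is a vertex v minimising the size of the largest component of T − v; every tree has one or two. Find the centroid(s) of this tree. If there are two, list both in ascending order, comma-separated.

i

Delete i: the remaining components have sizes 7, 5, 3. Max 7 ≤ 8, so i is a centroid.
Every other node leaves some component of size > 8, so the centroid is unique.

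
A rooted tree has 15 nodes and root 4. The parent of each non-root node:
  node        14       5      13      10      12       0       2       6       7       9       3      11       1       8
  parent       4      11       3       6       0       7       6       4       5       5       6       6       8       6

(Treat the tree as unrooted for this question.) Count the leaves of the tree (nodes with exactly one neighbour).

The leaves are 1, 2, 9, 10, 12, 13, 14.
That is 7 leaves.

7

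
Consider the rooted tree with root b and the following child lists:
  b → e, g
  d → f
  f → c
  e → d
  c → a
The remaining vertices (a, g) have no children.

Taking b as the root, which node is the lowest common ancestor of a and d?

a's ancestor chain is a, c, f, d, e, b and d's is d, e, b; they first meet at d.

d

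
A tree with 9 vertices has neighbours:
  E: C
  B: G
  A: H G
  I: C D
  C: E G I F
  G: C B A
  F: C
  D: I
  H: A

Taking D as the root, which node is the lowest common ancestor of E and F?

E's ancestor chain is E, C, I, D and F's is F, C, I, D; they first meet at C.

C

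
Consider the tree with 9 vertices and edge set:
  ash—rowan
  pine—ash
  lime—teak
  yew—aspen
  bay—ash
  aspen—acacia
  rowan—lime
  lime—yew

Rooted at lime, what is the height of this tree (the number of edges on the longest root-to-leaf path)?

3

A deepest node is acacia, reached by lime → yew → aspen → acacia.
That path has 3 edges, so the height is 3.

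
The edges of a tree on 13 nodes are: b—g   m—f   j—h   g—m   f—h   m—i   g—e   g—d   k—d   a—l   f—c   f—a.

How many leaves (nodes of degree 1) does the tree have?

7

Exactly 7 nodes have a single neighbour: b, c, e, i, j, k, l.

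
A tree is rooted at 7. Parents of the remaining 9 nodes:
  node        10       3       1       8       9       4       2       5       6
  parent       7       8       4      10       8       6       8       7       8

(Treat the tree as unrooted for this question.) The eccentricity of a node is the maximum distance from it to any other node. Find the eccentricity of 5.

6

Distances from 5 peak at 6, attained at 1.
5–7–10–8–6–4–1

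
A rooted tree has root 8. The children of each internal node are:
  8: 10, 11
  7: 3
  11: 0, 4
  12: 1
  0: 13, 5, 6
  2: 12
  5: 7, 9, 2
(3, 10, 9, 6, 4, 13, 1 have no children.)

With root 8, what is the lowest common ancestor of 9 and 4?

11

Ancestors of 9 (toward the root): 9, 5, 0, 11, 8.
Ancestors of 4: 4, 11, 8.
The deepest node appearing in both lists is 11.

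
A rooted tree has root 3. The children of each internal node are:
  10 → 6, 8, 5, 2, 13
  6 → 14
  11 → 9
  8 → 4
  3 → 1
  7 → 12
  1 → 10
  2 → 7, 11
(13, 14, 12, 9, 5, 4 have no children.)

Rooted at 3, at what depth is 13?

3–1–10–13 — 3 edges.

3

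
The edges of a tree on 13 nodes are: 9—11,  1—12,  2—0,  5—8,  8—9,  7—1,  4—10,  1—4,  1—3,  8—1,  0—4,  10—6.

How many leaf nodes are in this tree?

Degree-1 nodes: 2, 3, 5, 6, 7, 11, 12 — 7 of them.

7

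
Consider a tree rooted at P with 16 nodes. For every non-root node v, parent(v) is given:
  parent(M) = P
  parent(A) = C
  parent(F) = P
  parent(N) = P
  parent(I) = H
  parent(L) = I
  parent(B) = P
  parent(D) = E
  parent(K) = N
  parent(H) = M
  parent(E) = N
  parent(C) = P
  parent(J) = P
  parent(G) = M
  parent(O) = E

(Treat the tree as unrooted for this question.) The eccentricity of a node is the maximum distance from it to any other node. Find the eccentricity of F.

5

The node farthest from F is L, via F – P – M – H – I – L — 5 edges.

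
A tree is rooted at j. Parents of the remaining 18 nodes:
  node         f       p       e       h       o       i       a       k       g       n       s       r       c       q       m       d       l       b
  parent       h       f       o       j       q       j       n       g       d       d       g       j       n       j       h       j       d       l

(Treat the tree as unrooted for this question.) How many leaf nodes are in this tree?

10

Degree-1 nodes: a, b, c, e, i, k, m, p, r, s — 10 of them.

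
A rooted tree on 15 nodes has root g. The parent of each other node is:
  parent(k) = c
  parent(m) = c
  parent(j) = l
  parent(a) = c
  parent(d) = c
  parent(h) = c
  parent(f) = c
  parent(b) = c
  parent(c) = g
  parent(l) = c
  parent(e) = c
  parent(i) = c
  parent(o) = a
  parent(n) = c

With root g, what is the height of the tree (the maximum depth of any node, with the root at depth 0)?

The longest root-to-leaf path is g-c-l-j (3 edges).

3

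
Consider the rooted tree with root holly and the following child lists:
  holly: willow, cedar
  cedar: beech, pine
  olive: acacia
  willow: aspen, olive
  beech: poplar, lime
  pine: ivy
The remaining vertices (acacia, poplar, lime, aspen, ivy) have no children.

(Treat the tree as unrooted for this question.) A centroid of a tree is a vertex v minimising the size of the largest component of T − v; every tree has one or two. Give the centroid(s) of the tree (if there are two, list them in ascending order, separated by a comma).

cedar

Delete cedar: the remaining components have sizes 5, 3, 2. Max 5 ≤ 5, so cedar is a centroid.
No neighbour of cedar does as well, so cedar is the unique centroid.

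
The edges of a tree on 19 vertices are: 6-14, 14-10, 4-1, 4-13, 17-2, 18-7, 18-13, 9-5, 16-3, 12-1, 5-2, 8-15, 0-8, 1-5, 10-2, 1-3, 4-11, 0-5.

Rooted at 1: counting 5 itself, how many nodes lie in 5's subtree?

5's subtree: {5, 2, 0, 9, 10, 17, 8, 14, 15, 6}, size 10.

10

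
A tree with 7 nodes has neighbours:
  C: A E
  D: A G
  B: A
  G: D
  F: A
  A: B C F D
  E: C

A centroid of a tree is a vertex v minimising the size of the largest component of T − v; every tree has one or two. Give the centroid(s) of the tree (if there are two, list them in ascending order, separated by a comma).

A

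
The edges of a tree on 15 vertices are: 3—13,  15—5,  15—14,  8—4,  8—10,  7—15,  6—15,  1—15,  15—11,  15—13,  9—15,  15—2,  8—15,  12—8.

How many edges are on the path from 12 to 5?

3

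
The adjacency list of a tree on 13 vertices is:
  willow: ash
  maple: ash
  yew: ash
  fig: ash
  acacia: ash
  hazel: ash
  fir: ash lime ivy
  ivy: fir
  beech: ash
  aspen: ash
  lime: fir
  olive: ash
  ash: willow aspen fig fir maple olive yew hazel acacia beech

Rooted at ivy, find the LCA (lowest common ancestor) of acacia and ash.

Ancestors of acacia (toward the root): acacia, ash, fir, ivy.
Ancestors of ash: ash, fir, ivy.
The deepest node appearing in both lists is ash.

ash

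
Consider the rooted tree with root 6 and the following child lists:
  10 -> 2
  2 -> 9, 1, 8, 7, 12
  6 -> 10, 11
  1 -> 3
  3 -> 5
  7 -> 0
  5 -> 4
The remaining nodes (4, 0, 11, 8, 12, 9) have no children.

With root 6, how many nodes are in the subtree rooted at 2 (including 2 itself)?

10

2's subtree: {2, 12, 7, 9, 1, 8, 0, 3, 5, 4}, size 10.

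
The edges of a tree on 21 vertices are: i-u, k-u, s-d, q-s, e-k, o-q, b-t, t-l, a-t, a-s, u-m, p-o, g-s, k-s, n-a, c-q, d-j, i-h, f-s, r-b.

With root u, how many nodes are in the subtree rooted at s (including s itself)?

Descendants of s (including itself): s, q, a, d, f, g, c, o, t, n, j, p, l, b, r. That's 15.

15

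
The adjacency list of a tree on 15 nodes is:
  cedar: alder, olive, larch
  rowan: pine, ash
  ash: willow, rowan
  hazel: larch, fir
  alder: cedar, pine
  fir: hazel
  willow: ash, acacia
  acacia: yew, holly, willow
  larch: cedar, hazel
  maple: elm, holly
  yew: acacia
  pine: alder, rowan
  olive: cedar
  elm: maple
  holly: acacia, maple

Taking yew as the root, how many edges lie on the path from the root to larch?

Path from yew to larch: yew – acacia – willow – ash – rowan – pine – alder – cedar – larch, which has 8 edges.

8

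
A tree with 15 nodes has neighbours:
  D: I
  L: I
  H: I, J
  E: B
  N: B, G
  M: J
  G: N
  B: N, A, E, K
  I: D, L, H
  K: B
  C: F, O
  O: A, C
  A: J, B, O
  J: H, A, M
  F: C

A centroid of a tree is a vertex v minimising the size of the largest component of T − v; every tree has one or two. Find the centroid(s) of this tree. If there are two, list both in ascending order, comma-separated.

Delete A: the remaining components have sizes 6, 5, 3. Max 6 ≤ 7, so A is a centroid.
No neighbour of A does as well, so A is the unique centroid.

A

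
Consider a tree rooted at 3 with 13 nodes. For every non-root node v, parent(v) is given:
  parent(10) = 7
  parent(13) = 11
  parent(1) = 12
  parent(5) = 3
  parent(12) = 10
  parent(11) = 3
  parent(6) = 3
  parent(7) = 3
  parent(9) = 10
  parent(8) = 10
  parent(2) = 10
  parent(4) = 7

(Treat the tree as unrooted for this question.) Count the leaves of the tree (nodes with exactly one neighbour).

8

Exactly 8 nodes have a single neighbour: 1, 2, 4, 5, 6, 8, 9, 13.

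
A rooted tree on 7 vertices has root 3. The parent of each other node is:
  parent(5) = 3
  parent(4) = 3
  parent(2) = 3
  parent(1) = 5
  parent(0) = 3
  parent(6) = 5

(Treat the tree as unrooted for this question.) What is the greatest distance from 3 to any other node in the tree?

Distances from 3 peak at 2, attained at 6 (1 also at distance 2).
3-5-6

2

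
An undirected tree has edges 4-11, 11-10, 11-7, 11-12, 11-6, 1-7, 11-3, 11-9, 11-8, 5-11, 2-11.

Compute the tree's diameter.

Starting from 1, a farthest node is 6 at distance 3.
One longest path: 1 – 7 – 11 – 6.
So the diameter is 3.

3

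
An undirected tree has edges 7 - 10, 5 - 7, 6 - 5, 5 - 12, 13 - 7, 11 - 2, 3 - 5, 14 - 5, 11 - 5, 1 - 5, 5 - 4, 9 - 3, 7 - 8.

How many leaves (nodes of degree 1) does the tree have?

10

Degree-1 nodes: 1, 2, 4, 6, 8, 9, 10, 12, 13, 14 — 10 of them.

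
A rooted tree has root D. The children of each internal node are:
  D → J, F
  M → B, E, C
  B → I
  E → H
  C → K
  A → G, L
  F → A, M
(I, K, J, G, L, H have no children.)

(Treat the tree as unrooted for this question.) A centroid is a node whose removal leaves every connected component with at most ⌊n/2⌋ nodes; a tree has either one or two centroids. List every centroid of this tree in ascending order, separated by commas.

M

Delete M: the remaining components have sizes 6, 2, 2, 2. Max 6 ≤ 6, so M is a centroid.
Every other node leaves some component of size > 6, so the centroid is unique.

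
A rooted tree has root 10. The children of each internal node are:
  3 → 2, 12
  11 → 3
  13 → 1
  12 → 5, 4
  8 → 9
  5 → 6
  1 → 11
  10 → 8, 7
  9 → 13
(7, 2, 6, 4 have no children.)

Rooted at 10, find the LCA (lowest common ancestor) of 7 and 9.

10

Ancestors of 7 (toward the root): 7, 10.
Ancestors of 9: 9, 8, 10.
The deepest node appearing in both lists is 10.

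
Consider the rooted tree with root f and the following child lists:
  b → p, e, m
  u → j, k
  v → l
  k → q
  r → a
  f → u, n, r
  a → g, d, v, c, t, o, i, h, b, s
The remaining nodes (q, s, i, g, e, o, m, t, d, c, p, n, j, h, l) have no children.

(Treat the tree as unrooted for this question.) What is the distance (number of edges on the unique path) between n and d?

4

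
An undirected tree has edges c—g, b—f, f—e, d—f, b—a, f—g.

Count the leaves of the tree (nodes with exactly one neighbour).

Exactly 4 nodes have a single neighbour: a, c, d, e.

4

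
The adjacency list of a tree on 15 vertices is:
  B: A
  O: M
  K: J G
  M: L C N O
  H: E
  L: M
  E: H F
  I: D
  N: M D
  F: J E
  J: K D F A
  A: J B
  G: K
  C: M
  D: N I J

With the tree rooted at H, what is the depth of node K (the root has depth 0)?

H → E → F → J → K — 4 edges.

4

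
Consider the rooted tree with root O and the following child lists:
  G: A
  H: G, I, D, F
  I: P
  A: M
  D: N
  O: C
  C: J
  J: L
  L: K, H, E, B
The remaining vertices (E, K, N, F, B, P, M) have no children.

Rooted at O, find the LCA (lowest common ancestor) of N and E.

L

Ancestors of N (toward the root): N, D, H, L, J, C, O.
Ancestors of E: E, L, J, C, O.
The deepest node appearing in both lists is L.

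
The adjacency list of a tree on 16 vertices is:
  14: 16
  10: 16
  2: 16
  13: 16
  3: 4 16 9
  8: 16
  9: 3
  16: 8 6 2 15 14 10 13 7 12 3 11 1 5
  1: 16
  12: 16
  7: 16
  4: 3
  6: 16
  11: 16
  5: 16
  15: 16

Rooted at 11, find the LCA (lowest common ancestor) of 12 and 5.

12's ancestor chain is 12, 16, 11 and 5's is 5, 16, 11; they first meet at 16.

16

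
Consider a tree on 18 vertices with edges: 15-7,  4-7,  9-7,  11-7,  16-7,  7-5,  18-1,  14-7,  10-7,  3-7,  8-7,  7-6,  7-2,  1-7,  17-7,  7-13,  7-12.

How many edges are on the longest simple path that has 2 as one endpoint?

3

The node farthest from 2 is 18, via 2 – 7 – 1 – 18 — 3 edges.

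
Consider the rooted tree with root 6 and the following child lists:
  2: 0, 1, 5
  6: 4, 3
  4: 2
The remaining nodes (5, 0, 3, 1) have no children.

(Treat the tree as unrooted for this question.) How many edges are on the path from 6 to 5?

3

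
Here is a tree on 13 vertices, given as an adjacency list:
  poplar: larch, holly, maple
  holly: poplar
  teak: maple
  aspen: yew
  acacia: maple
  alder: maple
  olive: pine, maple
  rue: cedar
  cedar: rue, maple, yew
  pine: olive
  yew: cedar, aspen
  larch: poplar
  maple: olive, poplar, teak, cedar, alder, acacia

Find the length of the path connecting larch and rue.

4

Walking from larch: larch–poplar–maple–cedar–rue. Length 4.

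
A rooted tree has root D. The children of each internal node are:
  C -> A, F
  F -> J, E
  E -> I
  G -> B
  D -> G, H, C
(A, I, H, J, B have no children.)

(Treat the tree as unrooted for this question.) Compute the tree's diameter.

6

Starting from B, a farthest node is I at distance 6.
One longest path: B - G - D - C - F - E - I.
So the diameter is 6.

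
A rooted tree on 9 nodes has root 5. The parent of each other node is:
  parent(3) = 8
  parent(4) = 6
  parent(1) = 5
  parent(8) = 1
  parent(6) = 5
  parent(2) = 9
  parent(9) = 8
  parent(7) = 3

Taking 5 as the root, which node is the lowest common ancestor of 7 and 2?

Ancestors of 7 (toward the root): 7, 3, 8, 1, 5.
Ancestors of 2: 2, 9, 8, 1, 5.
The deepest node appearing in both lists is 8.

8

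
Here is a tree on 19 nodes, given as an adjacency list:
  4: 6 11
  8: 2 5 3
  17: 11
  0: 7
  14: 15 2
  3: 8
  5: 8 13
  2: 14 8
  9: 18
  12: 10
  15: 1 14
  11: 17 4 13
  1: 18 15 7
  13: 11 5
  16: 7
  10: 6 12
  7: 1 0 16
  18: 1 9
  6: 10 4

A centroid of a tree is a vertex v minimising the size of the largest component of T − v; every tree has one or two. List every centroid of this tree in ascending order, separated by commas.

8

If 8 is removed the pieces have sizes 9, 8, 1, all ≤ ⌊19/2⌋ = 9.
Every other node leaves some component of size > 9, so the centroid is unique.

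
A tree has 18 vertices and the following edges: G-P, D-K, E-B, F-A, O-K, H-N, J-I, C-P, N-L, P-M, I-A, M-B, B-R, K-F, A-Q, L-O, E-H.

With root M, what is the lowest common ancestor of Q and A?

Q's ancestor chain is Q, A, F, K, O, L, N, H, E, B, M and A's is A, F, K, O, L, N, H, E, B, M; they first meet at A.

A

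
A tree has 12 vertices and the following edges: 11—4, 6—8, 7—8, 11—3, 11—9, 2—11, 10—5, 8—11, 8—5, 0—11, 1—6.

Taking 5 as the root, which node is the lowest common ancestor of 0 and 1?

8

Ancestors of 0 (toward the root): 0, 11, 8, 5.
Ancestors of 1: 1, 6, 8, 5.
The deepest node appearing in both lists is 8.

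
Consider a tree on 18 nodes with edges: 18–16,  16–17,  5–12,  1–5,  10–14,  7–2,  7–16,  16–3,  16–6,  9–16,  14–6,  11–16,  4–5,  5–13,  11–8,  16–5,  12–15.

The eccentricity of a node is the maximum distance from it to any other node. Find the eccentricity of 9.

Distances from 9 peak at 4, attained at 15 (10 also at distance 4).
9–16–5–12–15

4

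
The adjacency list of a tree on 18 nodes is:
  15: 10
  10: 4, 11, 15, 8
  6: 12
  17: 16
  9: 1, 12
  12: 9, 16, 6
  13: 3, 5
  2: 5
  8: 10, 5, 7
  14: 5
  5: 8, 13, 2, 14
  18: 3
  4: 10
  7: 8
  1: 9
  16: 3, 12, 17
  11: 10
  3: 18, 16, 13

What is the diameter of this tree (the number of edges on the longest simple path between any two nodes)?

Starting from 1, a farthest node is 15 at distance 9.
One longest path: 1-9-12-16-3-13-5-8-10-15.
So the diameter is 9.

9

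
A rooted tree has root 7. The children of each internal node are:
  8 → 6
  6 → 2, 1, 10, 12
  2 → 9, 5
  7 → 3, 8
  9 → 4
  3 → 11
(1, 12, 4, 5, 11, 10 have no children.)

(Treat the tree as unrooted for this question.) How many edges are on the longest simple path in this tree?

7

BFS from 11 reaches 4 last, at distance 7; BFS from 4 confirms no node is farther.
Path: 11-3-7-8-6-2-9-4.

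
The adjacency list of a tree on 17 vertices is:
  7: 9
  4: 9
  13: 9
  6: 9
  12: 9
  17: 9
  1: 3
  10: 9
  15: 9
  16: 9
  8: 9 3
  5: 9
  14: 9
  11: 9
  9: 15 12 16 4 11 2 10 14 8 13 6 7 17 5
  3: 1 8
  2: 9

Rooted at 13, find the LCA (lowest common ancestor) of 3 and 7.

Ancestors of 3 (toward the root): 3, 8, 9, 13.
Ancestors of 7: 7, 9, 13.
The deepest node appearing in both lists is 9.

9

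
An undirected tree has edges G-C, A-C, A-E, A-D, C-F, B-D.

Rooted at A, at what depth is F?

2

Path from A to F: A–C–F, which has 2 edges.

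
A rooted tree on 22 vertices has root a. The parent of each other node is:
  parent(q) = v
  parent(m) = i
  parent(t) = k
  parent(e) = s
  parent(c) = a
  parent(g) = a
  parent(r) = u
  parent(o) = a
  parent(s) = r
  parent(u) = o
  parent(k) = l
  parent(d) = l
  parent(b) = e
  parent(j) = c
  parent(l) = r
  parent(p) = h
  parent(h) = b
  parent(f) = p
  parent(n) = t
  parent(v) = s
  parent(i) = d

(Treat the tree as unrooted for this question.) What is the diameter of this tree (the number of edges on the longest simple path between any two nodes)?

BFS from f reaches j last, at distance 11; BFS from j confirms no node is farther.
Path: f – p – h – b – e – s – r – u – o – a – c – j.

11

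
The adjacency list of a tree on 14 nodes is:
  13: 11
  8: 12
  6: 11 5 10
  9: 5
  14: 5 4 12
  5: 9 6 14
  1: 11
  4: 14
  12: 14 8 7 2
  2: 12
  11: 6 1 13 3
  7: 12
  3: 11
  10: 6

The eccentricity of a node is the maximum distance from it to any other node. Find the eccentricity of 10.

The node farthest from 10 is 7 (2, 8 also at distance 5), via 10–6–5–14–12–7 — 5 edges.

5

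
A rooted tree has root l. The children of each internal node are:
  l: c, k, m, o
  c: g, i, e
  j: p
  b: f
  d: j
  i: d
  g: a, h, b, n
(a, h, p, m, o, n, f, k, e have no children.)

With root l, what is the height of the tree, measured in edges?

The longest root-to-leaf path is l-c-i-d-j-p (5 edges).

5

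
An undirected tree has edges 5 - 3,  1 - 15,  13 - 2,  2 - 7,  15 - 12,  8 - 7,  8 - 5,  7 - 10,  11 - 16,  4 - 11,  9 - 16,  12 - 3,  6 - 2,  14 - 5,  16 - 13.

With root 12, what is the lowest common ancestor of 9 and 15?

12

Path 9→root: 9 16 13 2 7 8 5 3 12; path 15→root: 15 12.
First common node: 12.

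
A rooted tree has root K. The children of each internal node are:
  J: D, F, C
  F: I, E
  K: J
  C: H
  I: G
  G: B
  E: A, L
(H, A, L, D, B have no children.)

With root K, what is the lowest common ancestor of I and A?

F

I's ancestor chain is I, F, J, K and A's is A, E, F, J, K; they first meet at F.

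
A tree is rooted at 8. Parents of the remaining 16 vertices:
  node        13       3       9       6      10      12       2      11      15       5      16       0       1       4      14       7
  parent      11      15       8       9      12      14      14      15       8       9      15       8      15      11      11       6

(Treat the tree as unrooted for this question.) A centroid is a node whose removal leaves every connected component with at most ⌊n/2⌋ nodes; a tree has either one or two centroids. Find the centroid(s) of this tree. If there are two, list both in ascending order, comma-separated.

Delete 15: the remaining components have sizes 7, 6, 1, 1, 1. Max 7 ≤ 8, so 15 is a centroid.
No neighbour of 15 does as well, so 15 is the unique centroid.

15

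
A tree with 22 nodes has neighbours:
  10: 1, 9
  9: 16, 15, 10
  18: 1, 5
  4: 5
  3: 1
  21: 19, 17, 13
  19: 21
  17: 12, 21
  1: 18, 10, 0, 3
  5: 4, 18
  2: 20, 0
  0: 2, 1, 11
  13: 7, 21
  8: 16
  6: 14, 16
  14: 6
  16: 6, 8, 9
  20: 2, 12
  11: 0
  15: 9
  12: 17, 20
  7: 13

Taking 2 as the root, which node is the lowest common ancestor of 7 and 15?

Path 7→root: 7 13 21 17 12 20 2; path 15→root: 15 9 10 1 0 2.
First common node: 2.

2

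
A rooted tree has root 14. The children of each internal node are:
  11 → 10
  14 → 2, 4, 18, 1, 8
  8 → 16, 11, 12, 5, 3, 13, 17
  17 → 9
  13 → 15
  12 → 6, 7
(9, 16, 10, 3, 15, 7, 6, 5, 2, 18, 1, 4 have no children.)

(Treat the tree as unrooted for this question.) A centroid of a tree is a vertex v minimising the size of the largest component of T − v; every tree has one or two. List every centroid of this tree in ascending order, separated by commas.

8

If 8 is removed the pieces have sizes 5, 3, 2, 2, 2, 1, 1, 1, all ≤ ⌊18/2⌋ = 9.
Every other node leaves some component of size > 9, so the centroid is unique.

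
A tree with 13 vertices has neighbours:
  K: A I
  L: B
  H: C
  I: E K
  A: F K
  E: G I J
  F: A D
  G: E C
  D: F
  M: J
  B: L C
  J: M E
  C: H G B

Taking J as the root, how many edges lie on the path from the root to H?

4

J → E → G → C → H — 4 edges.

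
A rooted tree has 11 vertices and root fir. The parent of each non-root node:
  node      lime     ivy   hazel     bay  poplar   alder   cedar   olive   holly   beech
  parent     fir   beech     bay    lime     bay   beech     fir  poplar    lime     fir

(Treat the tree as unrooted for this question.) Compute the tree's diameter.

BFS from olive reaches ivy last, at distance 6; BFS from ivy confirms no node is farther.
Path: olive-poplar-bay-lime-fir-beech-ivy.

6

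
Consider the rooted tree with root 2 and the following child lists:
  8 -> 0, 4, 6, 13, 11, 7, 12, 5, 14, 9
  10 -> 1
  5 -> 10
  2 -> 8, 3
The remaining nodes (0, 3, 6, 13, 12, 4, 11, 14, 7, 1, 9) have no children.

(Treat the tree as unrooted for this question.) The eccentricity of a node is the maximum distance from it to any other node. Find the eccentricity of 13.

4

Distances from 13 peak at 4, attained at 1.
13-8-5-10-1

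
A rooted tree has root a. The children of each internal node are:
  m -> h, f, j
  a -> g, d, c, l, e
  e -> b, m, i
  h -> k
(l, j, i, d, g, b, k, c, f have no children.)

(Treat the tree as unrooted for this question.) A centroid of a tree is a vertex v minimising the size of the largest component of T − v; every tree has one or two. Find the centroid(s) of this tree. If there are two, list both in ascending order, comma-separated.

e

If e is removed the pieces have sizes 5, 5, 1, 1, all ≤ ⌊13/2⌋ = 6.
No neighbour of e does as well, so e is the unique centroid.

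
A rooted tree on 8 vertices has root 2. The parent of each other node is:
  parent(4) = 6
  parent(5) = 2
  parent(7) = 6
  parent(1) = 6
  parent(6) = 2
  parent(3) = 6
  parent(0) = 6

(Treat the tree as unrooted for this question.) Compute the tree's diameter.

A longest path is 5-2-6-1, with 3 edges.

3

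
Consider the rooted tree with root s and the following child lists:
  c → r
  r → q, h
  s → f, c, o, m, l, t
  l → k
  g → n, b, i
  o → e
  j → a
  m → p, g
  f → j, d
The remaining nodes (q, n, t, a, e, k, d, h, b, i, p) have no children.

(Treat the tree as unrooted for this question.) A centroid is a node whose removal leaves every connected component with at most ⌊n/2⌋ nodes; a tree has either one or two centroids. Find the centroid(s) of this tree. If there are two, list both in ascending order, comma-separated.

s

If s is removed the pieces have sizes 6, 4, 4, 2, 2, 1, all ≤ ⌊20/2⌋ = 10.
Every other node leaves some component of size > 10, so the centroid is unique.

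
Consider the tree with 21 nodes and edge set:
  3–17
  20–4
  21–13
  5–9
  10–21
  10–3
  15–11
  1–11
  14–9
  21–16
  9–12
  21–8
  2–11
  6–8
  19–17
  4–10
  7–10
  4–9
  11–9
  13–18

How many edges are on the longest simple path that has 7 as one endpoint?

5

The node farthest from 7 is 2 (15, 1 also at distance 5), via 7 – 10 – 4 – 9 – 11 – 2 — 5 edges.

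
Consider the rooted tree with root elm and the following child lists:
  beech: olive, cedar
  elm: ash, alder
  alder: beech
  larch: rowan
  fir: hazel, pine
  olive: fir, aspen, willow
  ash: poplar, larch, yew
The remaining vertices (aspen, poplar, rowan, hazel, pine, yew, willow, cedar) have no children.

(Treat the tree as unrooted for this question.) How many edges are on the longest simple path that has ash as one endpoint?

6

A farthest node from ash is hazel (pine also at distance 6).
The path ash-elm-alder-beech-olive-fir-hazel has 6 edges.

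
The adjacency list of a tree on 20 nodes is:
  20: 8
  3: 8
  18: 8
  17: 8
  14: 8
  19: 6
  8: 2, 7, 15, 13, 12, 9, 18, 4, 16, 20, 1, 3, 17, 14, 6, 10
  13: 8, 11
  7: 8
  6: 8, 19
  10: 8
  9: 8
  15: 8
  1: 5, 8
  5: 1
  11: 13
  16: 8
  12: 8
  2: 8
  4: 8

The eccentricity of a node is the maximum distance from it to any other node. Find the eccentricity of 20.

Distances from 20 peak at 3, attained at 19 (5, 11 also at distance 3).
20 – 8 – 6 – 19

3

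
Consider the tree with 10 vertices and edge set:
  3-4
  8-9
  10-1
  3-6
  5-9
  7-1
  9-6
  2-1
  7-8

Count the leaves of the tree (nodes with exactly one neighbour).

4

Degree-1 nodes: 2, 4, 5, 10 — 4 of them.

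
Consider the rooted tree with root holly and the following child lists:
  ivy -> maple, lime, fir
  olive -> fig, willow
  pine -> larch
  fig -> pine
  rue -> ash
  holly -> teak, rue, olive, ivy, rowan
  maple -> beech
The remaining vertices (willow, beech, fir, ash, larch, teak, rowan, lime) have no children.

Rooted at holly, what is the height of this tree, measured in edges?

A deepest node is larch, reached by holly–olive–fig–pine–larch.
That path has 4 edges, so the height is 4.

4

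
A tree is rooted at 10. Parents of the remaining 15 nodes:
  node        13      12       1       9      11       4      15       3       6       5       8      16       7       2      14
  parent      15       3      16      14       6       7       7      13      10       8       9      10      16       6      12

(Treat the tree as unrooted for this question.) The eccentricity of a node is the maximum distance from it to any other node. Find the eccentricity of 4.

9

The node farthest from 4 is 5, via 4-7-15-13-3-12-14-9-8-5 — 9 edges.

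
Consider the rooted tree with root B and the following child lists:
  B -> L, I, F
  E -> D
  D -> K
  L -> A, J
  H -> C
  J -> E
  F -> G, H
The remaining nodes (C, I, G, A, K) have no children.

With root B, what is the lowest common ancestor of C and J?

C's ancestor chain is C, H, F, B and J's is J, L, B; they first meet at B.

B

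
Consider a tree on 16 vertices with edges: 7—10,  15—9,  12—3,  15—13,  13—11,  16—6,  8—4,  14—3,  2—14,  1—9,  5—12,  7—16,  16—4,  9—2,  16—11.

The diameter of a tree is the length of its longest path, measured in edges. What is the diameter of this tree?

11

BFS from 5 reaches 8 last, at distance 11; BFS from 8 confirms no node is farther.
Path: 5 - 12 - 3 - 14 - 2 - 9 - 15 - 13 - 11 - 16 - 4 - 8.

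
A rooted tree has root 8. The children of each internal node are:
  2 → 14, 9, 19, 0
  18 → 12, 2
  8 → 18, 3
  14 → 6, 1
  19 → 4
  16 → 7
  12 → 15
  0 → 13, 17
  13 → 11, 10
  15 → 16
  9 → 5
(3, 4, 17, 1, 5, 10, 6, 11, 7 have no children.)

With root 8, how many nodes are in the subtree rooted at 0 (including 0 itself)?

Descendants of 0 (including itself): 0, 13, 17, 11, 10. That's 5.

5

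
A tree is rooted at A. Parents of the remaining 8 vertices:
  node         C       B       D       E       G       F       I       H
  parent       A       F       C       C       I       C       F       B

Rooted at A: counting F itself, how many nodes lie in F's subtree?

The subtree rooted at F contains: F, I, B, G, H — 5 nodes.

5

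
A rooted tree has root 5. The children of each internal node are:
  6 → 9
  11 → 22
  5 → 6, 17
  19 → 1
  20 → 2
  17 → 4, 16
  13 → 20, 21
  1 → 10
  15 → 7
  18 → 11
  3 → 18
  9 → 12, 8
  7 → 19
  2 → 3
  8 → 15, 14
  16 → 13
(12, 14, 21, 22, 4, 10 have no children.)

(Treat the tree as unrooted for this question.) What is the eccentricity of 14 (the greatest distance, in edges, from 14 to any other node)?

13

Distances from 14 peak at 13, attained at 22.
14-8-9-6-5-17-16-13-20-2-3-18-11-22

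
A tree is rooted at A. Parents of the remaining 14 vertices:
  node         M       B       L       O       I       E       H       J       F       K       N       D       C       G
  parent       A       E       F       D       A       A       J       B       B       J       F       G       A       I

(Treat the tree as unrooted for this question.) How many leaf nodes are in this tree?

7

Exactly 7 nodes have a single neighbour: C, H, K, L, M, N, O.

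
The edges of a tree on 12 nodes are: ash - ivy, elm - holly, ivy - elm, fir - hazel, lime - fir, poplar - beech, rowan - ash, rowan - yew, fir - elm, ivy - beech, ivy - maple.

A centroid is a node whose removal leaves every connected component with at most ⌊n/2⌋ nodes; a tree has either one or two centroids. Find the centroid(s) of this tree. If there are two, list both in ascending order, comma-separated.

Removing ivy splits the tree into components of sizes 5, 3, 2, 1; the largest is 5 ≤ ⌊12/2⌋ = 6.
Every other node leaves some component of size > 6, so the centroid is unique.

ivy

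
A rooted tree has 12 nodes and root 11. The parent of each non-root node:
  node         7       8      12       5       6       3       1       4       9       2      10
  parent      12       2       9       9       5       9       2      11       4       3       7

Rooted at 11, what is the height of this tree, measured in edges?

A deepest node is 8, reached by 11-4-9-3-2-8.
That path has 5 edges, so the height is 5.

5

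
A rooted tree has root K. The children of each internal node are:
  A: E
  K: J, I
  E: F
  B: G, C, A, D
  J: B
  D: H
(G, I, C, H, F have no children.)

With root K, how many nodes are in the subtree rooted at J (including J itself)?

9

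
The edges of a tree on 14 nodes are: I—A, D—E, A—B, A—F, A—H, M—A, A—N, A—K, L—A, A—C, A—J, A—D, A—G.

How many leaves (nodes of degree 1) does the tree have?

12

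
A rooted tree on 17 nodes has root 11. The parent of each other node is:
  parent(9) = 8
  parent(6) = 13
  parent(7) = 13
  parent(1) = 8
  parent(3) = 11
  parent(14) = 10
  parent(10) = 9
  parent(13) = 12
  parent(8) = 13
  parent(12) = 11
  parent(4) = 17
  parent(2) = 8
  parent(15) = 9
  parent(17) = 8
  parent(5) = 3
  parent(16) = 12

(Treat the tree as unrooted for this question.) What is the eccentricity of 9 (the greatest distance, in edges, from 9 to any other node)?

6

A farthest node from 9 is 5.
The path 9–8–13–12–11–3–5 has 6 edges.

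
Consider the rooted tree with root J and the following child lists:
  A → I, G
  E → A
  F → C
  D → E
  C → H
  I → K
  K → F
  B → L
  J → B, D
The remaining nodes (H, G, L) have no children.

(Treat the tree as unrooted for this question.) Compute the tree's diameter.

A longest path is L - B - J - D - E - A - I - K - F - C - H, with 10 edges.

10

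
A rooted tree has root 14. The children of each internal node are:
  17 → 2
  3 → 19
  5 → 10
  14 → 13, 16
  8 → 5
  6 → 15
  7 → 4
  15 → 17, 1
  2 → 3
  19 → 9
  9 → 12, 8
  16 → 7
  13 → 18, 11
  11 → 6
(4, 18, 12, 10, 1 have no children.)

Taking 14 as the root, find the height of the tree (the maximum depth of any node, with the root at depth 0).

12

A deepest node is 10, reached by 14–13–11–6–15–17–2–3–19–9–8–5–10.
That path has 12 edges, so the height is 12.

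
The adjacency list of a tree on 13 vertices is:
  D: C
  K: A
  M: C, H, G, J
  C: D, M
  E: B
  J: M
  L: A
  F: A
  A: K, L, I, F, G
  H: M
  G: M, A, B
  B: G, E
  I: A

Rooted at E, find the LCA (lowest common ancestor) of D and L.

D's ancestor chain is D, C, M, G, B, E and L's is L, A, G, B, E; they first meet at G.

G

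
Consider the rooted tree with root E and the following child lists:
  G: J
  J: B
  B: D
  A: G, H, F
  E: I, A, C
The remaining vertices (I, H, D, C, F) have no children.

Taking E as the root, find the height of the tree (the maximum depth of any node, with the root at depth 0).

The longest root-to-leaf path is E → A → G → J → B → D (5 edges).

5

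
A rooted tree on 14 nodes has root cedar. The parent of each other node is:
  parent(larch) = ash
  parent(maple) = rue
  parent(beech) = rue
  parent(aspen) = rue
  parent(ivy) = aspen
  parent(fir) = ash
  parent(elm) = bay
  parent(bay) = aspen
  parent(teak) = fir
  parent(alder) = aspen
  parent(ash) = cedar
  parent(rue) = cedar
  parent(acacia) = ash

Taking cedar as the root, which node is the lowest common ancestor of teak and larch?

ash

Path teak→root: teak fir ash cedar; path larch→root: larch ash cedar.
First common node: ash.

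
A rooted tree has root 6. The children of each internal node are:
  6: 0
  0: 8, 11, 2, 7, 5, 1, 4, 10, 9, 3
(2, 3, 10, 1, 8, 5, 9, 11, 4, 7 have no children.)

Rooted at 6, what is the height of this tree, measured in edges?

2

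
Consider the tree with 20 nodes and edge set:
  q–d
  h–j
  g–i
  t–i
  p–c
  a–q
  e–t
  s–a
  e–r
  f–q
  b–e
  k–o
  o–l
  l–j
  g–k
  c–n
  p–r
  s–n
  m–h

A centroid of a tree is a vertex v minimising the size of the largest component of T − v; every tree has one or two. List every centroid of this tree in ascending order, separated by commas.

e

If e is removed the pieces have sizes 9, 9, 1, all ≤ ⌊20/2⌋ = 10.
Every other node leaves some component of size > 10, so the centroid is unique.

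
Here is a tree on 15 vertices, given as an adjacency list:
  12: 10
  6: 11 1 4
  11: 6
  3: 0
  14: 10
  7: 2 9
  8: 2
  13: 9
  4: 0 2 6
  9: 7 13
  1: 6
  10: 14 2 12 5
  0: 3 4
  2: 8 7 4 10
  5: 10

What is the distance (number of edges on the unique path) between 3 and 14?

5

3 – 0 – 4 – 2 – 10 – 14: 5 edges.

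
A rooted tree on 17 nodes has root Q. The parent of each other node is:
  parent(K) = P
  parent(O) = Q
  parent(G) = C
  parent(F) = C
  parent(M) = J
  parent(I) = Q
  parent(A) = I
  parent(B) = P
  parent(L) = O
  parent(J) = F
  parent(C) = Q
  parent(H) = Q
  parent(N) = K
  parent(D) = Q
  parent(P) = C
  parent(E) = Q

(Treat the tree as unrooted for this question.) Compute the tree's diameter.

BFS from N reaches L last, at distance 6; BFS from L confirms no node is farther.
Path: N - K - P - C - Q - O - L.

6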